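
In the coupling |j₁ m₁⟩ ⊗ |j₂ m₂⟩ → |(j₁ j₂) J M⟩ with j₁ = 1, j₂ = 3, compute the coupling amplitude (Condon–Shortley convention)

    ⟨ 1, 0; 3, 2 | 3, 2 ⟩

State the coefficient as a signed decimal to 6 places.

triangle: 1!×1!×5!/8! = 120/40320
(j±m)!: 1!×1!×5!×1!×5!×1! = 14400
prefactor² = (2J+1)×Δ×N² = 300
  k=0: +1/(0!×1!×1!×5!×0!×0!) = 1/120
  k=1: −1/(1!×0!×0!×4!×1!×1!) = -1/24
Σ = -1/30  ⇒  CG² = 300×(-1/30)² = 1/3
CG = −√(1/3) = -0.577350

−√(1/3) = -0.577350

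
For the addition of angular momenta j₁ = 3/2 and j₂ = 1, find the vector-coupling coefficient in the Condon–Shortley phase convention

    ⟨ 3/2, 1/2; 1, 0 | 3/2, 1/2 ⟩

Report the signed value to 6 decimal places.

+0.258199  (= +√(1/15))

√[4·1!2!1!/5! · 2!1!1!1!2!1!] = √(4/15)
  +(−1)^0/∏(0,1,1,1,1,0)! = 1  (running 1)
  +(−1)^1/∏(1,0,0,0,2,1)! = -1/2  (running 1/2)
⟨..|..⟩ = √(4/15)·(1/2) = +0.258199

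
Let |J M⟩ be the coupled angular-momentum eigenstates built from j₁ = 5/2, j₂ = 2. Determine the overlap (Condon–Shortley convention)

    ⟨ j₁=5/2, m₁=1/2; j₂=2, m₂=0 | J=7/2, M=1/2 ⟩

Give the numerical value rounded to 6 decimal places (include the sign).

+0.195180

j₁+j₂−J=1  J+j₁−j₂=4  J−j₁+j₂=3  j₁+j₂+J+1=9
(j₁±m₁, j₂±m₂, J±M) = (3,2,2,2,4,3)
P² = 768/35
sum k=0..1:
  [0] +1/8 = 1/8
  [1] −1/12 = -1/12
S = 1/24
C² = P²·S² = 4/105 ; C = +0.195180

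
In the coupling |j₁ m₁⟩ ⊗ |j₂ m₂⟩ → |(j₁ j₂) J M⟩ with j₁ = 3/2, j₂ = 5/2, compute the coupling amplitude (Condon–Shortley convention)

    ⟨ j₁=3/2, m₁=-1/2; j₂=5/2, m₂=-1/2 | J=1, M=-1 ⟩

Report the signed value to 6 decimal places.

j₁+j₂−J=3  J+j₁−j₂=0  J−j₁+j₂=2  j₁+j₂+J+1=6
(j₁±m₁, j₂±m₂, J±M) = (1,2,2,3,0,2)
P² = 12/5
sum k=2..2:
  [2] +1/4 = 1/4
S = 1/4
C² = P²·S² = 3/20 ; C = +0.387298

+0.387298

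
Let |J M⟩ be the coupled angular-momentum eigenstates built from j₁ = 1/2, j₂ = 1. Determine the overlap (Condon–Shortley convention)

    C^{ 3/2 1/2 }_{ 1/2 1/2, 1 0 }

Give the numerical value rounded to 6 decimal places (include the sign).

triangle: 0!×1!×2!/4! = 2/24
(j±m)!: 1!×0!×1!×1!×2!×1! = 2
prefactor² = (2J+1)×Δ×N² = 2/3
  k=0: +1/(0!×0!×0!×1!×1!×1!) = 1
Σ = 1  ⇒  CG² = 2/3×1² = 2/3
CG = +√(2/3) = +0.816497

+0.816497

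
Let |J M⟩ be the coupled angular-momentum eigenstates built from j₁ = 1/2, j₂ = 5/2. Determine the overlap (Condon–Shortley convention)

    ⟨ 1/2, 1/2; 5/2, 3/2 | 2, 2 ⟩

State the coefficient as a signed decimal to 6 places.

+0.408248

√[5·1!0!4!/6! · 1!0!4!1!4!0!] = √(96)
  +(−1)^0/∏(0,1,0,4,0,0)! = 1/24  (running 1/24)
⟨..|..⟩ = √(96)·(1/24) = +0.408248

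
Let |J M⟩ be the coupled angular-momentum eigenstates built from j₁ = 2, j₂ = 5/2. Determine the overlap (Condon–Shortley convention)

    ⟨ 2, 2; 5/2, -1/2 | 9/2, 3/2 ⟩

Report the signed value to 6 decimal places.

√[10·0!4!5!/10! · 4!0!2!3!6!3!] = √(69120/7)
  +(−1)^0/∏(0,0,0,2,4,3)! = 1/288  (running 1/288)
⟨..|..⟩ = √(69120/7)·(1/288) = +0.345033

+0.345033  (= +√(5/42))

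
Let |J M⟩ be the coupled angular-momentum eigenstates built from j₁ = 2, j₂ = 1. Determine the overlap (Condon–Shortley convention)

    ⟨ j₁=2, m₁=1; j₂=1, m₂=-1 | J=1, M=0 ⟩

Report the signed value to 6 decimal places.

triangle: 2!*2!*0!/5! = 4/120
(j±m)!: 3!*1!*0!*2!*1!*1! = 12
prefactor² = (2J+1)*Δ*N² = 6/5
  k=0: +1/(0!*2!*1!*0!*1!*0!) = 1/2
Σ = 1/2  ⇒  CG² = 6/5*1/2² = 3/10
CG = +√(3/10) = +0.547723

+√(3/10) = +0.547723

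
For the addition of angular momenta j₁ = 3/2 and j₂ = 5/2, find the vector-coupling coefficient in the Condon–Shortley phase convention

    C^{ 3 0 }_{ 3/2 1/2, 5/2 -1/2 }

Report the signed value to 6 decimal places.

+√(1/5) ≈ +0.447214

triangle: 1!·2!·4!/8! = 48/40320
(j±m)!: 2!·1!·2!·3!·3!·3! = 864
prefactor² = (2J+1)·Δ·N² = 36/5
  k=0: +1/(0!·1!·1!·2!·1!·2!) = 1/4
  k=1: −1/(1!·0!·0!·1!·2!·3!) = -1/12
Σ = 1/6  ⇒  CG² = 36/5·1/6² = 1/5
CG = +√(1/5) = +0.447214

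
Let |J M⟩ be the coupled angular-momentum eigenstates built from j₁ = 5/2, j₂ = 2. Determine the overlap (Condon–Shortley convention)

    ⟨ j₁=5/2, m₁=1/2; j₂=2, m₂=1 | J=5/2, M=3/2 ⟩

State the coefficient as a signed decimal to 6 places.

j₁+j₂−J=2  J+j₁−j₂=3  J−j₁+j₂=2  j₁+j₂+J+1=8
(j₁±m₁, j₂±m₂, J±M) = (3,2,3,1,4,1)
P² = 216/35
sum k=1..2:
  [1] −1/4 = -1/4
  [2] +1/12 = 1/12
S = -1/6
C² = P²·S² = 6/35 ; C = -0.414039

-0.414039  (= −√(6/35))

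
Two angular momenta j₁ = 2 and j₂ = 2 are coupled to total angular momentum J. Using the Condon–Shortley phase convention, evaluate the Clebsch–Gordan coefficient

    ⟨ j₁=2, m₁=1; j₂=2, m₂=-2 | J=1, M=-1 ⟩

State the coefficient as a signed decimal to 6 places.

triangle: 3!*1!*1!/6! = 6/720
(j±m)!: 3!*1!*0!*4!*0!*2! = 288
prefactor² = (2J+1)*Δ*N² = 36/5
  k=0: +1/(0!*3!*1!*0!*0!*1!) = 1/6
Σ = 1/6  ⇒  CG² = 36/5*1/6² = 1/5
CG = +√(1/5) = +0.447214

+√(1/5) ≈ +0.447214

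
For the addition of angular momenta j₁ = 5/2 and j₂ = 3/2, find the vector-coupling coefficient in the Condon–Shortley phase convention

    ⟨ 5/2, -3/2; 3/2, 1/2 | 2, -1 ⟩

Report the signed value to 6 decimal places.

j₁+j₂−J=2  J+j₁−j₂=3  J−j₁+j₂=1  j₁+j₂+J+1=7
(j₁±m₁, j₂±m₂, J±M) = (1,4,2,1,1,3)
P² = 24/7
sum k=1..2:
  [1] −1/6 = -1/6
  [2] +1/4 = 1/4
S = 1/12
C² = P²·S² = 1/42 ; C = +0.154303

+0.154303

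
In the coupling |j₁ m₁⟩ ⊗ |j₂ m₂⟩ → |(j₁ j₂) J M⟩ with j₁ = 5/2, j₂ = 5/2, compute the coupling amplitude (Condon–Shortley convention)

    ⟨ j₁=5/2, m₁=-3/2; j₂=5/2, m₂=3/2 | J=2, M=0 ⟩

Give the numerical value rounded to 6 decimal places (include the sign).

triangle: 3!·2!·2!/8! = 24/40320
(j±m)!: 1!·4!·4!·1!·2!·2! = 2304
prefactor² = (2J+1)·Δ·N² = 48/7
  k=2: +1/(2!·1!·2!·2!·0!·0!) = 1/8
  k=3: −1/(3!·0!·1!·1!·1!·1!) = -1/6
Σ = -1/24  ⇒  CG² = 48/7·(-1/24)² = 1/84
CG = −√(1/84) = -0.109109

−√(1/84) ≈ -0.109109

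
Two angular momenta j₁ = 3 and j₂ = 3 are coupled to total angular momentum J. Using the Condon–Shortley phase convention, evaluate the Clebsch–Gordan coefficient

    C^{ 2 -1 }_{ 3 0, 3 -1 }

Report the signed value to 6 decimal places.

triangle: 4!·2!·2!/9! = 96/362880
(j±m)!: 3!·3!·2!·4!·1!·3! = 10368
prefactor² = (2J+1)·Δ·N² = 96/7
  k=1: −1/(1!·3!·2!·1!·0!·1!) = -1/12
  k=2: +1/(2!·2!·1!·0!·1!·2!) = 1/8
Σ = 1/24  ⇒  CG² = 96/7·1/24² = 1/42
CG = +√(1/42) = +0.154303

+√(1/42) = +0.154303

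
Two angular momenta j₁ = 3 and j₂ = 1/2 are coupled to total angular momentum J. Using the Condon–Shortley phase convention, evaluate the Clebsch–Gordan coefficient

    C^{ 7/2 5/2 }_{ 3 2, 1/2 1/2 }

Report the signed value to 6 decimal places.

+0.925820

√[8·0!6!1!/8! · 5!1!1!0!6!1!] = √(86400/7)
  +(−1)^0/∏(0,0,1,1,5,0)! = 1/120  (running 1/120)
⟨..|..⟩ = √(86400/7)·(1/120) = +0.925820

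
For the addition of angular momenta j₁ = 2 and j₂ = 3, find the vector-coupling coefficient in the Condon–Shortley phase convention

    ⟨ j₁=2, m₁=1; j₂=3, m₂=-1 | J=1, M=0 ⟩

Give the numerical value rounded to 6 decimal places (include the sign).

triangle: 4!*0!*2!/7! = 48/5040
(j±m)!: 3!*1!*2!*4!*1!*1! = 288
prefactor² = (2J+1)*Δ*N² = 288/35
  k=1: −1/(1!*3!*0!*1!*0!*1!) = -1/6
Σ = -1/6  ⇒  CG² = 288/35*(-1/6)² = 8/35
CG = −√(8/35) = -0.478091

-0.478091  (= −√(8/35))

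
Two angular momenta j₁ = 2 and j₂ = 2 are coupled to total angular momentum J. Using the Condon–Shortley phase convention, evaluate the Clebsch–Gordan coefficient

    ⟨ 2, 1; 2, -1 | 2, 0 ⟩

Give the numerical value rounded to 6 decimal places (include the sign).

+√(1/14) = +0.267261

triangle: 2!*2!*2!/7! = 8/5040
(j±m)!: 3!*1!*1!*3!*2!*2! = 144
prefactor² = (2J+1)*Δ*N² = 8/7
  k=0: +1/(0!*2!*1!*1!*1!*1!) = 1/2
  k=1: −1/(1!*1!*0!*0!*2!*2!) = -1/4
Σ = 1/4  ⇒  CG² = 8/7*1/4² = 1/14
CG = +√(1/14) = +0.267261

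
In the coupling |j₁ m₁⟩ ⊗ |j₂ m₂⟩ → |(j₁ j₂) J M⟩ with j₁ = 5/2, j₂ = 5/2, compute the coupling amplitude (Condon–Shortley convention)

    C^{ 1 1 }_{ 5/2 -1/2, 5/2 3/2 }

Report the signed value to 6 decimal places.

−√(8/35) = -0.478091

√[3·4!1!1!/7! · 2!3!4!1!2!0!] = √(288/35)
  +(−1)^3/∏(3,1,0,1,1,0)! = -1/6  (running -1/6)
⟨..|..⟩ = √(288/35)·(-1/6) = -0.478091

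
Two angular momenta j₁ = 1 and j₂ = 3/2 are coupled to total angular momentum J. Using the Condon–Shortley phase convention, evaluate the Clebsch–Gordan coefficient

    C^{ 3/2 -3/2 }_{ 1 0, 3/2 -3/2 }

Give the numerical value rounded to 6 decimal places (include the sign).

+√(3/5) ≈ +0.774597

triangle: 1!·1!·2!/5! = 2/120
(j±m)!: 1!·1!·0!·3!·0!·3! = 36
prefactor² = (2J+1)·Δ·N² = 12/5
  k=0: +1/(0!·1!·1!·0!·0!·2!) = 1/2
Σ = 1/2  ⇒  CG² = 12/5·1/2² = 3/5
CG = +√(3/5) = +0.774597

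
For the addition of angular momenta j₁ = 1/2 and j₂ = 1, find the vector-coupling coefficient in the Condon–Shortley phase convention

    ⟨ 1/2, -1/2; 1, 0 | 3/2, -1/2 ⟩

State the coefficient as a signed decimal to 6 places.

triangle: 0!*1!*2!/4! = 2/24
(j±m)!: 0!*1!*1!*1!*1!*2! = 2
prefactor² = (2J+1)*Δ*N² = 2/3
  k=0: +1/(0!*0!*1!*1!*0!*1!) = 1
Σ = 1  ⇒  CG² = 2/3*1² = 2/3
CG = +√(2/3) = +0.816497

+√(2/3) ≈ +0.816497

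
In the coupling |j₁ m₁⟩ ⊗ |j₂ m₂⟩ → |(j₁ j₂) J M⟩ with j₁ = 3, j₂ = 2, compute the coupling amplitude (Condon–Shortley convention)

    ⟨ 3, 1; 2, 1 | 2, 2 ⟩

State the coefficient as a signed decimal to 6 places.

+0.462910

triangle: 3!*3!*1!/8! = 36/40320
(j±m)!: 4!*2!*3!*1!*4!*0! = 6912
prefactor² = (2J+1)*Δ*N² = 216/7
  k=2: +1/(2!*1!*0!*1!*3!*0!) = 1/12
Σ = 1/12  ⇒  CG² = 216/7*1/12² = 3/14
CG = +√(3/14) = +0.462910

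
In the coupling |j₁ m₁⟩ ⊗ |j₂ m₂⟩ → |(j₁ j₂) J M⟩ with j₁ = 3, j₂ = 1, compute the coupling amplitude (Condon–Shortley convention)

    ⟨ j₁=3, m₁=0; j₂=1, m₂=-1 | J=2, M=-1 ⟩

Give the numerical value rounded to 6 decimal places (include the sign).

+√(1/7) ≈ +0.377964

√[5·2!4!0!/7! · 3!3!0!2!1!3!] = √(144/7)
  +(−1)^0/∏(0,2,3,0,1,0)! = 1/12  (running 1/12)
⟨..|..⟩ = √(144/7)·(1/12) = +0.377964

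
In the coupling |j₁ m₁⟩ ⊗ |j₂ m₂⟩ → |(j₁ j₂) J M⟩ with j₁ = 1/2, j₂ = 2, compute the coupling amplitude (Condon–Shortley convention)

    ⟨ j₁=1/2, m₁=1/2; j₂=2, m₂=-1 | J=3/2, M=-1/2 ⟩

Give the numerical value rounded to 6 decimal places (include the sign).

√[4·1!0!3!/5! · 1!0!1!3!1!2!] = √(12/5)
  +(−1)^0/∏(0,1,0,1,0,2)! = 1/2  (running 1/2)
⟨..|..⟩ = √(12/5)·(1/2) = +0.774597

+0.774597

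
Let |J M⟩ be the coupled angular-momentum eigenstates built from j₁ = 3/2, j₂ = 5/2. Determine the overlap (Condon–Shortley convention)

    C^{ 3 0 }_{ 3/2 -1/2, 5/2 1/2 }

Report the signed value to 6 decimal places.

-0.447214  (= −√(1/5))

triangle: 1!×2!×4!/8! = 48/40320
(j±m)!: 1!×2!×3!×2!×3!×3! = 864
prefactor² = (2J+1)×Δ×N² = 36/5
  k=0: +1/(0!×1!×2!×3!×0!×1!) = 1/12
  k=1: −1/(1!×0!×1!×2!×1!×2!) = -1/4
Σ = -1/6  ⇒  CG² = 36/5×(-1/6)² = 1/5
CG = −√(1/5) = -0.447214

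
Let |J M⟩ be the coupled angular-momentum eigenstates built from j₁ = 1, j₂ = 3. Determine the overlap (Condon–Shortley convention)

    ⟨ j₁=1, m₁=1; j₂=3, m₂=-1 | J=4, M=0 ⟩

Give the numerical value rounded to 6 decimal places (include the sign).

triangle: 0!·2!·6!/9! = 1440/362880
(j±m)!: 2!·0!·2!·4!·4!·4! = 55296
prefactor² = (2J+1)·Δ·N² = 13824/7
  k=0: +1/(0!·0!·0!·2!·2!·4!) = 1/96
Σ = 1/96  ⇒  CG² = 13824/7·1/96² = 3/14
CG = +√(3/14) = +0.462910

+0.462910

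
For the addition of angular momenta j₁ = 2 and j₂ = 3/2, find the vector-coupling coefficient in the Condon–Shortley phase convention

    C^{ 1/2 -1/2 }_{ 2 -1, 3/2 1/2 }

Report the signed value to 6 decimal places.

triangle: 3!*1!*0!/5! = 6/120
(j±m)!: 1!*3!*2!*1!*0!*1! = 12
prefactor² = (2J+1)*Δ*N² = 6/5
  k=2: +1/(2!*1!*1!*0!*0!*0!) = 1/2
Σ = 1/2  ⇒  CG² = 6/5*1/2² = 3/10
CG = +√(3/10) = +0.547723

+√(3/10) = +0.547723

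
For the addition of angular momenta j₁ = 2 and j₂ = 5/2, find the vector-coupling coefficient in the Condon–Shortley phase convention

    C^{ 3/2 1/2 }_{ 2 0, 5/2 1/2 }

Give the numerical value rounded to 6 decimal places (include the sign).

triangle: 3!·1!·2!/7! = 12/5040
(j±m)!: 2!·2!·3!·2!·2!·1! = 96
prefactor² = (2J+1)·Δ·N² = 32/35
  k=1: −1/(1!·2!·1!·2!·0!·0!) = -1/4
  k=2: +1/(2!·1!·0!·1!·1!·1!) = 1/2
Σ = 1/4  ⇒  CG² = 32/35·1/4² = 2/35
CG = +√(2/35) = +0.239046

+0.239046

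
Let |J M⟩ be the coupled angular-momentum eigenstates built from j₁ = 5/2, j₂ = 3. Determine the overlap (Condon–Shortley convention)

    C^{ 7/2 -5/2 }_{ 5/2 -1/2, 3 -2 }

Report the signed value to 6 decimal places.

√[8·2!3!4!/10! · 2!3!1!5!1!6!] = √(4608/7)
  +(−1)^0/∏(0,2,3,1,0,3)! = 1/72  (running 1/72)
  +(−1)^1/∏(1,1,2,0,1,4)! = -1/48  (running -1/144)
⟨..|..⟩ = √(4608/7)·(-1/144) = -0.178174

-0.178174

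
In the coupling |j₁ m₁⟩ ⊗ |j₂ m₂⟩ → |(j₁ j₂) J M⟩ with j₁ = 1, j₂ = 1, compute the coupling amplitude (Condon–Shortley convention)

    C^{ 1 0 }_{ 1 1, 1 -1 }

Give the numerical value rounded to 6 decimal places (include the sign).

j₁+j₂−J=1  J+j₁−j₂=1  J−j₁+j₂=1  j₁+j₂+J+1=4
(j₁±m₁, j₂±m₂, J±M) = (2,0,0,2,1,1)
P² = 1/2
sum k=0..0:
  [0] +1/1 = 1
S = 1
C² = P²·S² = 1/2 ; C = +0.707107

+0.707107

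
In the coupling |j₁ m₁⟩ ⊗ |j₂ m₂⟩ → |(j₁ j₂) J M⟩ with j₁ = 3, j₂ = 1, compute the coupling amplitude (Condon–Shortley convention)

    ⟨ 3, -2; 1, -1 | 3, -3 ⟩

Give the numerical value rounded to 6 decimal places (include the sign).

triangle: 1!·5!·1!/8! = 120/40320
(j±m)!: 1!·5!·0!·2!·0!·6! = 172800
prefactor² = (2J+1)·Δ·N² = 3600
  k=0: +1/(0!·1!·5!·0!·0!·1!) = 1/120
Σ = 1/120  ⇒  CG² = 3600·1/120² = 1/4
CG = +√(1/4) = +0.500000

+0.500000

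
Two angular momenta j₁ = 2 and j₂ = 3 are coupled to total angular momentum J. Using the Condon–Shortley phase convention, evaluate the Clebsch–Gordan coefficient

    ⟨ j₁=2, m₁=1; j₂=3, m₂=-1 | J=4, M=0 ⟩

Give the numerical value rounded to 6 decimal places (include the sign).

+0.597614

triangle: 1!×3!×5!/10! = 720/3628800
(j±m)!: 3!×1!×2!×4!×4!×4! = 165888
prefactor² = (2J+1)×Δ×N² = 10368/35
  k=0: +1/(0!×1!×1!×2!×2!×3!) = 1/24
  k=1: −1/(1!×0!×0!×1!×3!×4!) = -1/144
Σ = 5/144  ⇒  CG² = 10368/35×5/144² = 5/14
CG = +√(5/14) = +0.597614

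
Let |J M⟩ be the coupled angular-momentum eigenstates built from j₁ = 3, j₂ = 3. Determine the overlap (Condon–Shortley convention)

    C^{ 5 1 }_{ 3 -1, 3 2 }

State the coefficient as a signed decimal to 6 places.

−√(9/28) ≈ -0.566947

triangle: 1!×5!×5!/12! = 14400/479001600
(j±m)!: 2!×4!×5!×1!×6!×4! = 99532800
prefactor² = (2J+1)×Δ×N² = 230400/7
  k=0: +1/(0!×1!×4!×5!×1!×0!) = 1/2880
  k=1: −1/(1!×0!×3!×4!×2!×1!) = -1/288
Σ = -1/320  ⇒  CG² = 230400/7×(-1/320)² = 9/28
CG = −√(9/28) = -0.566947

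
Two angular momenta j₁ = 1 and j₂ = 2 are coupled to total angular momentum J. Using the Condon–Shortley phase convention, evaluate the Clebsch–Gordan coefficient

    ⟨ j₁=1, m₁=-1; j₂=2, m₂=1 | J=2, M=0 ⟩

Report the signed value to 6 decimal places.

-0.707107  (= −√(1/2))

triangle: 1!*1!*3!/6! = 6/720
(j±m)!: 0!*2!*3!*1!*2!*2! = 48
prefactor² = (2J+1)*Δ*N² = 2
  k=1: −1/(1!*0!*1!*2!*0!*1!) = -1/2
Σ = -1/2  ⇒  CG² = 2*(-1/2)² = 1/2
CG = −√(1/2) = -0.707107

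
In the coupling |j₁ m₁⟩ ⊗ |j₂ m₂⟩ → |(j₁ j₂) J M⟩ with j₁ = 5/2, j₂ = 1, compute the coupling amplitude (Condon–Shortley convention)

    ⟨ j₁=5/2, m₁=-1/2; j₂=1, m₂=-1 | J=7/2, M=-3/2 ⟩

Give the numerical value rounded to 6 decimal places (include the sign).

triangle: 0!*5!*2!/8! = 240/40320
(j±m)!: 2!*3!*0!*2!*2!*5! = 5760
prefactor² = (2J+1)*Δ*N² = 1920/7
  k=0: +1/(0!*0!*3!*0!*2!*2!) = 1/24
Σ = 1/24  ⇒  CG² = 1920/7*1/24² = 10/21
CG = +√(10/21) = +0.690066

+√(10/21) = +0.690066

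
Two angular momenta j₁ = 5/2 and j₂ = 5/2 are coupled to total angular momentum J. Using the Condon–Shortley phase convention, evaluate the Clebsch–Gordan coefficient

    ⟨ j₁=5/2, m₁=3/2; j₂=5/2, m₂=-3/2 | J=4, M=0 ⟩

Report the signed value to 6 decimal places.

j₁+j₂−J=1  J+j₁−j₂=4  J−j₁+j₂=4  j₁+j₂+J+1=10
(j₁±m₁, j₂±m₂, J±M) = (4,1,1,4,4,4)
P² = 82944/175
sum k=0..1:
  [0] +1/36 = 1/36
  [1] −1/576 = -1/576
S = 5/192
C² = P²·S² = 9/28 ; C = +0.566947

+0.566947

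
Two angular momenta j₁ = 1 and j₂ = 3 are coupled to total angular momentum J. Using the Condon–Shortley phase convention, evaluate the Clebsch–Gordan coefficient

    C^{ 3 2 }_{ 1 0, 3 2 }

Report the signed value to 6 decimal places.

-0.577350  (= −√(1/3))

√[7·1!1!5!/8! · 1!1!5!1!5!1!] = √(300)
  +(−1)^0/∏(0,1,1,5,0,0)! = 1/120  (running 1/120)
  +(−1)^1/∏(1,0,0,4,1,1)! = -1/24  (running -1/30)
⟨..|..⟩ = √(300)·(-1/30) = -0.577350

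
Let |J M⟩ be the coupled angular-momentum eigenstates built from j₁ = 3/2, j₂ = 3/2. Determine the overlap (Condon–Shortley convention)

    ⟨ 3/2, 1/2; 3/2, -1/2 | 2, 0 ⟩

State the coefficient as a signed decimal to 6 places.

√[5·1!2!2!/6! · 2!1!1!2!2!2!] = √(4/9)
  +(−1)^0/∏(0,1,1,1,1,1)! = 1  (running 1)
  +(−1)^1/∏(1,0,0,0,2,2)! = -1/4  (running 3/4)
⟨..|..⟩ = √(4/9)·(3/4) = +0.500000

+0.500000  (= +√(1/4))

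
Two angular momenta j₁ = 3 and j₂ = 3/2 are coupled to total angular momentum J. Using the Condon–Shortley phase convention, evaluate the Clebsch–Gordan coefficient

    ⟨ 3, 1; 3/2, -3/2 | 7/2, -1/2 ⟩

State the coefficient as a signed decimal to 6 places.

+√(8/21) ≈ +0.617213

triangle: 1!*5!*2!/9! = 240/362880
(j±m)!: 4!*2!*0!*3!*3!*4! = 41472
prefactor² = (2J+1)*Δ*N² = 1536/7
  k=0: +1/(0!*1!*2!*0!*3!*2!) = 1/24
Σ = 1/24  ⇒  CG² = 1536/7*1/24² = 8/21
CG = +√(8/21) = +0.617213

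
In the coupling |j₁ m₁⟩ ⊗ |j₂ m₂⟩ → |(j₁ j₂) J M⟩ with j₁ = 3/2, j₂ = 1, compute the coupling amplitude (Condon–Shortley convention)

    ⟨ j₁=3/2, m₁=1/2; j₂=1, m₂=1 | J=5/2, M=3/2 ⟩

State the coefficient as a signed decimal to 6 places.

+√(3/5) ≈ +0.774597

triangle: 0!·3!·2!/6! = 12/720
(j±m)!: 2!·1!·2!·0!·4!·1! = 96
prefactor² = (2J+1)·Δ·N² = 48/5
  k=0: +1/(0!·0!·1!·2!·2!·0!) = 1/4
Σ = 1/4  ⇒  CG² = 48/5·1/4² = 3/5
CG = +√(3/5) = +0.774597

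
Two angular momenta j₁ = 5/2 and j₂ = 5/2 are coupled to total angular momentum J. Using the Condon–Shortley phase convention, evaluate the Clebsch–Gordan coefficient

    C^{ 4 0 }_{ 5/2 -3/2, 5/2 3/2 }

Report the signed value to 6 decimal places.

-0.566947  (= −√(9/28))

triangle: 1!*4!*4!/10! = 576/3628800
(j±m)!: 1!*4!*4!*1!*4!*4! = 331776
prefactor² = (2J+1)*Δ*N² = 82944/175
  k=0: +1/(0!*1!*4!*4!*0!*0!) = 1/576
  k=1: −1/(1!*0!*3!*3!*1!*1!) = -1/36
Σ = -5/192  ⇒  CG² = 82944/175*(-5/192)² = 9/28
CG = −√(9/28) = -0.566947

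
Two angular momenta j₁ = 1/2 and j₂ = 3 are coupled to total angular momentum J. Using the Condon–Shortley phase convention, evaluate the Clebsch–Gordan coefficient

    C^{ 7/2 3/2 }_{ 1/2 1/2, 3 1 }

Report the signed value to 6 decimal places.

triangle: 0!·1!·6!/8! = 720/40320
(j±m)!: 1!·0!·4!·2!·5!·2! = 11520
prefactor² = (2J+1)·Δ·N² = 11520/7
  k=0: +1/(0!·0!·0!·4!·1!·2!) = 1/48
Σ = 1/48  ⇒  CG² = 11520/7·1/48² = 5/7
CG = +√(5/7) = +0.845154

+√(5/7) ≈ +0.845154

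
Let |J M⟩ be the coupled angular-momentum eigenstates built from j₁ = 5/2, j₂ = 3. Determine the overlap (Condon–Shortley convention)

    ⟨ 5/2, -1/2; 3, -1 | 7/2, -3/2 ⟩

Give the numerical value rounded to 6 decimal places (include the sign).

−√(5/21) ≈ -0.487950

j₁+j₂−J=2  J+j₁−j₂=3  J−j₁+j₂=4  j₁+j₂+J+1=10
(j₁±m₁, j₂±m₂, J±M) = (2,3,2,4,2,5)
P² = 3072/35
sum k=0..2:
  [0] +1/48 = 1/48
  [1] −1/12 = -1/12
  [2] +1/96 = 1/96
S = -5/96
C² = P²·S² = 5/21 ; C = -0.487950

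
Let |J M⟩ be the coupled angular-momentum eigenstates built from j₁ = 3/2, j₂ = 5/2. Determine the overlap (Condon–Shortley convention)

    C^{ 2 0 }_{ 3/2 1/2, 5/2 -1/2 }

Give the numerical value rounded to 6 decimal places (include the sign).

j₁+j₂−J=2  J+j₁−j₂=1  J−j₁+j₂=3  j₁+j₂+J+1=7
(j₁±m₁, j₂±m₂, J±M) = (2,1,2,3,2,2)
P² = 8/7
sum k=0..1:
  [0] +1/4 = 1/4
  [1] −1/2 = -1/2
S = -1/4
C² = P²·S² = 1/14 ; C = -0.267261

−√(1/14) ≈ -0.267261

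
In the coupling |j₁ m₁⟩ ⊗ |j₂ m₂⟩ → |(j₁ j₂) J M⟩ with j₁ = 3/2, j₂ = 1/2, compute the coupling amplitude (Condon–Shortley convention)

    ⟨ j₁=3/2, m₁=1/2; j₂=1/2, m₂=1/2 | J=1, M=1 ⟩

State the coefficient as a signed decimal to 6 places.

√[3·1!2!0!/4! · 2!1!1!0!2!0!] = √(1)
  +(−1)^1/∏(1,0,0,0,2,0)! = -1/2  (running -1/2)
⟨..|..⟩ = √(1)·(-1/2) = -0.500000

−√(1/4) = -0.500000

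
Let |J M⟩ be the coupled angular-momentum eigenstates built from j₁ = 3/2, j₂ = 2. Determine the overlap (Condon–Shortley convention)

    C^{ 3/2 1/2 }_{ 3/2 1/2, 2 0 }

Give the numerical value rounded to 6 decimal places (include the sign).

-0.447214

√[4·2!1!2!/6! · 2!1!2!2!2!1!] = √(16/45)
  +(−1)^0/∏(0,2,1,2,0,0)! = 1/4  (running 1/4)
  +(−1)^1/∏(1,1,0,1,1,1)! = -1  (running -3/4)
⟨..|..⟩ = √(16/45)·(-3/4) = -0.447214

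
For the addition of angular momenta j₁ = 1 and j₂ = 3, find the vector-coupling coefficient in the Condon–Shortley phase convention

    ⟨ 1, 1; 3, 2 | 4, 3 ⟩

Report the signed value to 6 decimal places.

j₁+j₂−J=0  J+j₁−j₂=2  J−j₁+j₂=6  j₁+j₂+J+1=9
(j₁±m₁, j₂±m₂, J±M) = (2,0,5,1,7,1)
P² = 43200
sum k=0..0:
  [0] +1/240 = 1/240
S = 1/240
C² = P²·S² = 3/4 ; C = +0.866025

+0.866025  (= +√(3/4))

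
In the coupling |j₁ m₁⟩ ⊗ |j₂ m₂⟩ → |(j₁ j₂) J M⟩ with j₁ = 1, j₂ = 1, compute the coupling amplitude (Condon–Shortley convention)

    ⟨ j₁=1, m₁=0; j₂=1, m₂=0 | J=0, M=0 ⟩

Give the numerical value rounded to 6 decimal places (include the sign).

−√(1/3) ≈ -0.577350

triangle: 2!×0!×0!/3! = 2/6
(j±m)!: 1!×1!×1!×1!×0!×0! = 1
prefactor² = (2J+1)×Δ×N² = 1/3
  k=1: −1/(1!×1!×0!×0!×0!×0!) = -1
Σ = -1  ⇒  CG² = 1/3×(-1)² = 1/3
CG = −√(1/3) = -0.577350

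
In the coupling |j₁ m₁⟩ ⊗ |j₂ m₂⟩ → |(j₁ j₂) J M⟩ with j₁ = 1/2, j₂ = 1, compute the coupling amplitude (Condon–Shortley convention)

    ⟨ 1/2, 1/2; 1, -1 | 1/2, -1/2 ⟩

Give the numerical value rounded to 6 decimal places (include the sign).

j₁+j₂−J=1  J+j₁−j₂=0  J−j₁+j₂=1  j₁+j₂+J+1=3
(j₁±m₁, j₂±m₂, J±M) = (1,0,0,2,0,1)
P² = 2/3
sum k=0..0:
  [0] +1/1 = 1
S = 1
C² = P²·S² = 2/3 ; C = +0.816497

+0.816497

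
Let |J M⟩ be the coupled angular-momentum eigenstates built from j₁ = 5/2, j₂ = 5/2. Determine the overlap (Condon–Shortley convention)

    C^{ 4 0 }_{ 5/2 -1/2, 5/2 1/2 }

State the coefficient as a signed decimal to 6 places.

√[9·1!4!4!/10! · 2!3!3!2!4!4!] = √(20736/175)
  +(−1)^0/∏(0,1,3,3,1,1)! = 1/36  (running 1/36)
  +(−1)^1/∏(1,0,2,2,2,2)! = -1/16  (running -5/144)
⟨..|..⟩ = √(20736/175)·(-5/144) = -0.377964

−√(1/7) ≈ -0.377964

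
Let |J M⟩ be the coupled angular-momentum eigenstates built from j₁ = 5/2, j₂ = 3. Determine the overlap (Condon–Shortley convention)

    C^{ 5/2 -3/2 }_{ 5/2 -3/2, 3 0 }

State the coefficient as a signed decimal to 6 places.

+√(7/30) = +0.483046

j₁+j₂−J=3  J+j₁−j₂=2  J−j₁+j₂=3  j₁+j₂+J+1=9
(j₁±m₁, j₂±m₂, J±M) = (1,4,3,3,1,4)
P² = 864/35
sum k=2..3:
  [2] +1/8 = 1/8
  [3] −1/36 = -1/36
S = 7/72
C² = P²·S² = 7/30 ; C = +0.483046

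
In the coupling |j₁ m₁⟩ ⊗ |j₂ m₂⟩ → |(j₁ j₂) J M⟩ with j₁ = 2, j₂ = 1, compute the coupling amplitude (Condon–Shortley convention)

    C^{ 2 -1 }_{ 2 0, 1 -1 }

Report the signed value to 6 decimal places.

+0.707107  (= +√(1/2))

triangle: 1!×3!×1!/6! = 6/720
(j±m)!: 2!×2!×0!×2!×1!×3! = 48
prefactor² = (2J+1)×Δ×N² = 2
  k=0: +1/(0!×1!×2!×0!×1!×1!) = 1/2
Σ = 1/2  ⇒  CG² = 2×1/2² = 1/2
CG = +√(1/2) = +0.707107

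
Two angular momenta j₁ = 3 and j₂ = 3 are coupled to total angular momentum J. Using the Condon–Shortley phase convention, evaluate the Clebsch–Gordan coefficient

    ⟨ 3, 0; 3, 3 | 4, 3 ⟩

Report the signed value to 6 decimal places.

+√(9/22) ≈ +0.639602

triangle: 2!·4!·4!/11! = 1152/39916800
(j±m)!: 3!·3!·6!·0!·7!·1! = 130636800
prefactor² = (2J+1)·Δ·N² = 373248/11
  k=2: +1/(2!·0!·1!·4!·3!·0!) = 1/288
Σ = 1/288  ⇒  CG² = 373248/11·1/288² = 9/22
CG = +√(9/22) = +0.639602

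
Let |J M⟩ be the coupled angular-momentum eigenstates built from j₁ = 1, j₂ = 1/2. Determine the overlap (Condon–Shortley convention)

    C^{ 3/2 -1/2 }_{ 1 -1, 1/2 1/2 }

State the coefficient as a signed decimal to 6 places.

+√(1/3) = +0.577350

√[4·0!2!1!/4! · 0!2!1!0!1!2!] = √(4/3)
  +(−1)^0/∏(0,0,2,1,0,0)! = 1/2  (running 1/2)
⟨..|..⟩ = √(4/3)·(1/2) = +0.577350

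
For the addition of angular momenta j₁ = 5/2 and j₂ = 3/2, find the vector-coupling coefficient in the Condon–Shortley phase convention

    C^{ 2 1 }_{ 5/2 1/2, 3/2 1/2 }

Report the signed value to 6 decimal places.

√[5·2!3!1!/7! · 3!2!2!1!3!1!] = √(12/7)
  +(−1)^1/∏(1,1,1,1,2,0)! = -1/2  (running -1/2)
  +(−1)^2/∏(2,0,0,0,3,1)! = 1/12  (running -5/12)
⟨..|..⟩ = √(12/7)·(-5/12) = -0.545545

−√(25/84) ≈ -0.545545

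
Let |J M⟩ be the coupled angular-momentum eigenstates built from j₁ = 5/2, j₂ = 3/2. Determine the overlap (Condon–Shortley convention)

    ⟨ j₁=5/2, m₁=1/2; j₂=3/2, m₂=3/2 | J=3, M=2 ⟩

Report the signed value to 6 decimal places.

−√(1/2) = -0.707107

triangle: 1!*4!*2!/8! = 48/40320
(j±m)!: 3!*2!*3!*0!*5!*1! = 8640
prefactor² = (2J+1)*Δ*N² = 72
  k=1: −1/(1!*0!*1!*2!*3!*0!) = -1/12
Σ = -1/12  ⇒  CG² = 72*(-1/12)² = 1/2
CG = −√(1/2) = -0.707107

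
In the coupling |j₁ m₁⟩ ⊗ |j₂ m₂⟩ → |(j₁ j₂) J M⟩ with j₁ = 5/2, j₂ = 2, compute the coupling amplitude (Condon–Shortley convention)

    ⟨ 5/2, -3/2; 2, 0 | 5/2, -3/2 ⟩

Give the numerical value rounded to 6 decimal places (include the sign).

j₁+j₂−J=2  J+j₁−j₂=3  J−j₁+j₂=2  j₁+j₂+J+1=8
(j₁±m₁, j₂±m₂, J±M) = (1,4,2,2,1,4)
P² = 288/35
sum k=1..2:
  [1] −1/6 = -1/6
  [2] +1/8 = 1/8
S = -1/24
C² = P²·S² = 1/70 ; C = -0.119523

-0.119523  (= −√(1/70))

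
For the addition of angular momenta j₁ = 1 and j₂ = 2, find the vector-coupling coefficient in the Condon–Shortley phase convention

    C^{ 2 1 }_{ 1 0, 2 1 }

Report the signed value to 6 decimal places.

j₁+j₂−J=1  J+j₁−j₂=1  J−j₁+j₂=3  j₁+j₂+J+1=6
(j₁±m₁, j₂±m₂, J±M) = (1,1,3,1,3,1)
P² = 3/2
sum k=0..1:
  [0] +1/6 = 1/6
  [1] −1/2 = -1/2
S = -1/3
C² = P²·S² = 1/6 ; C = -0.408248

-0.408248  (= −√(1/6))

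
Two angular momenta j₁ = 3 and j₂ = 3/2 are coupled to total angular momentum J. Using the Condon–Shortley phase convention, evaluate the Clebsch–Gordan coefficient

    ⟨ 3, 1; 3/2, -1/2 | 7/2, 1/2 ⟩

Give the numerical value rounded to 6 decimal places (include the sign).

√[8·1!5!2!/9! · 4!2!1!2!4!3!] = √(512/7)
  +(−1)^0/∏(0,1,2,1,3,1)! = 1/12  (running 1/12)
  +(−1)^1/∏(1,0,1,0,4,2)! = -1/48  (running 1/16)
⟨..|..⟩ = √(512/7)·(1/16) = +0.534522

+0.534522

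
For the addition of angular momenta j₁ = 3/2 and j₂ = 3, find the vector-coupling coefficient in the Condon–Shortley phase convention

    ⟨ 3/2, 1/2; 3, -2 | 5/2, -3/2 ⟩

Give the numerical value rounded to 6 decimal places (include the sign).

j₁+j₂−J=2  J+j₁−j₂=1  J−j₁+j₂=4  j₁+j₂+J+1=8
(j₁±m₁, j₂±m₂, J±M) = (2,1,1,5,1,4)
P² = 288/7
sum k=0..1:
  [0] +1/12 = 1/12
  [1] −1/24 = -1/24
S = 1/24
C² = P²·S² = 1/14 ; C = +0.267261

+√(1/14) ≈ +0.267261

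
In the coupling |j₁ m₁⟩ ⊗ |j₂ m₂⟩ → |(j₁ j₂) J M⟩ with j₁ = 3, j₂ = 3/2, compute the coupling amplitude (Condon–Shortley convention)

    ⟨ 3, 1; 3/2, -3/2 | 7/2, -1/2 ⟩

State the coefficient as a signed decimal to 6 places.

j₁+j₂−J=1  J+j₁−j₂=5  J−j₁+j₂=2  j₁+j₂+J+1=9
(j₁±m₁, j₂±m₂, J±M) = (4,2,0,3,3,4)
P² = 1536/7
sum k=0..0:
  [0] +1/24 = 1/24
S = 1/24
C² = P²·S² = 8/21 ; C = +0.617213

+√(8/21) = +0.617213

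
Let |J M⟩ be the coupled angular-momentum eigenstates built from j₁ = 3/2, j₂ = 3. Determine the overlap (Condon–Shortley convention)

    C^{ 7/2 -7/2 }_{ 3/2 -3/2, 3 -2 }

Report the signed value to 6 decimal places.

j₁+j₂−J=1  J+j₁−j₂=2  J−j₁+j₂=5  j₁+j₂+J+1=9
(j₁±m₁, j₂±m₂, J±M) = (0,3,1,5,0,7)
P² = 19200
sum k=1..1:
  [1] −1/240 = -1/240
S = -1/240
C² = P²·S² = 1/3 ; C = -0.577350

−√(1/3) ≈ -0.577350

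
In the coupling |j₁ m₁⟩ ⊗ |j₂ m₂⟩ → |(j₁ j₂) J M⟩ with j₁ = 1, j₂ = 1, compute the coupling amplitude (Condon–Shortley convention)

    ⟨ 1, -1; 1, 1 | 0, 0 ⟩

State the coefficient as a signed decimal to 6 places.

+0.577350  (= +√(1/3))

j₁+j₂−J=2  J+j₁−j₂=0  J−j₁+j₂=0  j₁+j₂+J+1=3
(j₁±m₁, j₂±m₂, J±M) = (0,2,2,0,0,0)
P² = 4/3
sum k=2..2:
  [2] +1/2 = 1/2
S = 1/2
C² = P²·S² = 1/3 ; C = +0.577350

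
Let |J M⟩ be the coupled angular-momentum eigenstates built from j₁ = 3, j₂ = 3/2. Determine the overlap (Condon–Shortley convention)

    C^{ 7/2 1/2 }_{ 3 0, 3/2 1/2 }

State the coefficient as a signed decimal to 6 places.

√[8·1!5!2!/9! · 3!3!2!1!4!3!] = √(384/7)
  +(−1)^0/∏(0,1,3,2,2,0)! = 1/24  (running 1/24)
  +(−1)^1/∏(1,0,2,1,3,1)! = -1/12  (running -1/24)
⟨..|..⟩ = √(384/7)·(-1/24) = -0.308607

-0.308607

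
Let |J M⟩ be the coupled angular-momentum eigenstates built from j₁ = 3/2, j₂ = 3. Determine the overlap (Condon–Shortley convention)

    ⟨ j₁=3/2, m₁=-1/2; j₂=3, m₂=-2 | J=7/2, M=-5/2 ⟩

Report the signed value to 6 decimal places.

triangle: 1!×2!×5!/9! = 240/362880
(j±m)!: 1!×2!×1!×5!×1!×6! = 172800
prefactor² = (2J+1)×Δ×N² = 6400/7
  k=0: +1/(0!×1!×2!×1!×0!×4!) = 1/48
  k=1: −1/(1!×0!×1!×0!×1!×5!) = -1/120
Σ = 1/80  ⇒  CG² = 6400/7×1/80² = 1/7
CG = +√(1/7) = +0.377964

+√(1/7) ≈ +0.377964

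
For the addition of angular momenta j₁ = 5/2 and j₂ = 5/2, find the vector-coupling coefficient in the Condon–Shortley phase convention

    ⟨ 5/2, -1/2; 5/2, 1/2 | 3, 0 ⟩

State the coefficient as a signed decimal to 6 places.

j₁+j₂−J=2  J+j₁−j₂=3  J−j₁+j₂=3  j₁+j₂+J+1=9
(j₁±m₁, j₂±m₂, J±M) = (2,3,3,2,3,3)
P² = 36/5
sum k=0..2:
  [0] +1/72 = 1/72
  [1] −1/4 = -1/4
  [2] +1/8 = 1/8
S = -1/9
C² = P²·S² = 4/45 ; C = -0.298142

−√(4/45) ≈ -0.298142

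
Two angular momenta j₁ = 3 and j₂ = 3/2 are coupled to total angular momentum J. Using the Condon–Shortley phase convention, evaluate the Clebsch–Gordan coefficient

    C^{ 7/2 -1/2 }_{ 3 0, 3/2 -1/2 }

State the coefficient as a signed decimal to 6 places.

+0.308607  (= +√(2/21))

triangle: 1!·5!·2!/9! = 240/362880
(j±m)!: 3!·3!·1!·2!·3!·4! = 10368
prefactor² = (2J+1)·Δ·N² = 384/7
  k=0: +1/(0!·1!·3!·1!·2!·1!) = 1/12
  k=1: −1/(1!·0!·2!·0!·3!·2!) = -1/24
Σ = 1/24  ⇒  CG² = 384/7·1/24² = 2/21
CG = +√(2/21) = +0.308607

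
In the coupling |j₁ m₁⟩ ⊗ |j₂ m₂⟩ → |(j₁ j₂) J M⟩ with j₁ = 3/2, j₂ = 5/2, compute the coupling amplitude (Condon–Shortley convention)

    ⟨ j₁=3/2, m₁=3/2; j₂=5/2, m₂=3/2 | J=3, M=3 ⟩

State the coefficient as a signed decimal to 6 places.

√[7·1!2!4!/8! · 3!0!4!1!6!0!] = √(864)
  +(−1)^0/∏(0,1,0,4,2,0)! = 1/48  (running 1/48)
⟨..|..⟩ = √(864)·(1/48) = +0.612372

+0.612372  (= +√(3/8))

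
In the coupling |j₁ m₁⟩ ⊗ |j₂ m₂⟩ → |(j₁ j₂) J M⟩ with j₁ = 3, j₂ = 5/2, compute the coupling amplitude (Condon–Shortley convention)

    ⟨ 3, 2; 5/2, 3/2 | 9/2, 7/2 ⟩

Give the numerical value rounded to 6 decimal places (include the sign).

j₁+j₂−J=1  J+j₁−j₂=5  J−j₁+j₂=4  j₁+j₂+J+1=11
(j₁±m₁, j₂±m₂, J±M) = (5,1,4,1,8,1)
P² = 921600/11
sum k=0..1:
  [0] +1/576 = 1/576
  [1] −1/720 = -1/720
S = 1/2880
C² = P²·S² = 1/99 ; C = +0.100504

+√(1/99) ≈ +0.100504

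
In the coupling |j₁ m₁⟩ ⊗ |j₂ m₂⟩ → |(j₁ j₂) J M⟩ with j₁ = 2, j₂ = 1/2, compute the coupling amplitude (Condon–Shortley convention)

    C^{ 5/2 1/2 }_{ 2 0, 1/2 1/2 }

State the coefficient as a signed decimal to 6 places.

triangle: 0!×4!×1!/6! = 24/720
(j±m)!: 2!×2!×1!×0!×3!×2! = 48
prefactor² = (2J+1)×Δ×N² = 48/5
  k=0: +1/(0!×0!×2!×1!×2!×0!) = 1/4
Σ = 1/4  ⇒  CG² = 48/5×1/4² = 3/5
CG = +√(3/5) = +0.774597

+√(3/5) ≈ +0.774597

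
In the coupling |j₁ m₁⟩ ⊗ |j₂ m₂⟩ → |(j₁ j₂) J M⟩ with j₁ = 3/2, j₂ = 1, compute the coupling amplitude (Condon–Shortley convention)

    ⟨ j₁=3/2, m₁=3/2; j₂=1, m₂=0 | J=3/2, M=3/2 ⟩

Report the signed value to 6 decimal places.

j₁+j₂−J=1  J+j₁−j₂=2  J−j₁+j₂=1  j₁+j₂+J+1=5
(j₁±m₁, j₂±m₂, J±M) = (3,0,1,1,3,0)
P² = 12/5
sum k=0..0:
  [0] +1/2 = 1/2
S = 1/2
C² = P²·S² = 3/5 ; C = +0.774597

+0.774597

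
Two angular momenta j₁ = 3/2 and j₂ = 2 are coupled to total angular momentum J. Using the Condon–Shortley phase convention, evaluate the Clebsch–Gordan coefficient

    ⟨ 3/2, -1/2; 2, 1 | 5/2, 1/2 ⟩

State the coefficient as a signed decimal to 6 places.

-0.597614

j₁+j₂−J=1  J+j₁−j₂=2  J−j₁+j₂=3  j₁+j₂+J+1=7
(j₁±m₁, j₂±m₂, J±M) = (1,2,3,1,3,2)
P² = 72/35
sum k=0..1:
  [0] +1/12 = 1/12
  [1] −1/2 = -1/2
S = -5/12
C² = P²·S² = 5/14 ; C = -0.597614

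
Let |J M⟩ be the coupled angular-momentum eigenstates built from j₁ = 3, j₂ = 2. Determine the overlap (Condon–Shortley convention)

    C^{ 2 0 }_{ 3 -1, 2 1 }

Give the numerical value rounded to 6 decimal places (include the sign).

√[5·3!3!1!/8! · 2!4!3!1!2!2!] = √(36/7)
  +(−1)^2/∏(2,1,2,1,1,0)! = 1/4  (running 1/4)
  +(−1)^3/∏(3,0,1,0,2,1)! = -1/12  (running 1/6)
⟨..|..⟩ = √(36/7)·(1/6) = +0.377964

+0.377964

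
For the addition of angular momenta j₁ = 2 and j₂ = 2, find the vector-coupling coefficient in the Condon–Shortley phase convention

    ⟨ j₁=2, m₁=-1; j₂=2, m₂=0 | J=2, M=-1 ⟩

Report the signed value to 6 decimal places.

-0.267261  (= −√(1/14))

√[5·2!2!2!/7! · 1!3!2!2!1!3!] = √(8/7)
  +(−1)^1/∏(1,1,2,1,0,1)! = -1/2  (running -1/2)
  +(−1)^2/∏(2,0,1,0,1,2)! = 1/4  (running -1/4)
⟨..|..⟩ = √(8/7)·(-1/4) = -0.267261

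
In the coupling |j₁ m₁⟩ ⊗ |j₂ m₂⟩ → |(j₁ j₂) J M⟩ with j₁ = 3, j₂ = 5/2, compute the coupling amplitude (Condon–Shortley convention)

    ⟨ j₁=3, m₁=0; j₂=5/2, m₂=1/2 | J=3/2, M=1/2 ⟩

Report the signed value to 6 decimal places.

j₁+j₂−J=4  J+j₁−j₂=2  J−j₁+j₂=1  j₁+j₂+J+1=8
(j₁±m₁, j₂±m₂, J±M) = (3,3,3,2,2,1)
P² = 144/35
sum k=2..3:
  [2] +1/4 = 1/4
  [3] −1/12 = -1/12
S = 1/6
C² = P²·S² = 4/35 ; C = +0.338062

+√(4/35) ≈ +0.338062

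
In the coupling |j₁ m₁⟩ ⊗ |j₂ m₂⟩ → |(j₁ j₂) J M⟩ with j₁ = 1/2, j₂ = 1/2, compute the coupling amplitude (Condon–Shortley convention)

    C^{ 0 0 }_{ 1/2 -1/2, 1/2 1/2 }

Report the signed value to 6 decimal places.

-0.707107  (= −√(1/2))

j₁+j₂−J=1  J+j₁−j₂=0  J−j₁+j₂=0  j₁+j₂+J+1=2
(j₁±m₁, j₂±m₂, J±M) = (0,1,1,0,0,0)
P² = 1/2
sum k=1..1:
  [1] −1/1 = -1
S = -1
C² = P²·S² = 1/2 ; C = -0.707107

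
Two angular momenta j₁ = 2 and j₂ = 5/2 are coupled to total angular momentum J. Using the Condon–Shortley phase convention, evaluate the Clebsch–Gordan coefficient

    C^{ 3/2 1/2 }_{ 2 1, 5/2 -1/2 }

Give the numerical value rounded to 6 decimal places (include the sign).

−√(5/21) ≈ -0.487950

j₁+j₂−J=3  J+j₁−j₂=1  J−j₁+j₂=2  j₁+j₂+J+1=7
(j₁±m₁, j₂±m₂, J±M) = (3,1,2,3,2,1)
P² = 48/35
sum k=0..1:
  [0] +1/12 = 1/12
  [1] −1/2 = -1/2
S = -5/12
C² = P²·S² = 5/21 ; C = -0.487950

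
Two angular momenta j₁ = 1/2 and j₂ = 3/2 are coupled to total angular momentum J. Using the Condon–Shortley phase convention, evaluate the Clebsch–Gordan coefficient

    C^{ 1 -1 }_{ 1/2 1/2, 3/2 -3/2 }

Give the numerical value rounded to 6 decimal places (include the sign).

+0.866025

triangle: 1!·0!·2!/4! = 2/24
(j±m)!: 1!·0!·0!·3!·0!·2! = 12
prefactor² = (2J+1)·Δ·N² = 3
  k=0: +1/(0!·1!·0!·0!·0!·2!) = 1/2
Σ = 1/2  ⇒  CG² = 3·1/2² = 3/4
CG = +√(3/4) = +0.866025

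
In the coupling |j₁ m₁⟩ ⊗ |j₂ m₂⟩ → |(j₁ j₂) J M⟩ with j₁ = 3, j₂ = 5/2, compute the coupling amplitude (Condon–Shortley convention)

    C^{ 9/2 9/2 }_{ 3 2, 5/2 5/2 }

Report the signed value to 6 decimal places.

−√(5/11) ≈ -0.674200

j₁+j₂−J=1  J+j₁−j₂=5  J−j₁+j₂=4  j₁+j₂+J+1=11
(j₁±m₁, j₂±m₂, J±M) = (5,1,5,0,9,0)
P² = 41472000/11
sum k=1..1:
  [1] −1/2880 = -1/2880
S = -1/2880
C² = P²·S² = 5/11 ; C = -0.674200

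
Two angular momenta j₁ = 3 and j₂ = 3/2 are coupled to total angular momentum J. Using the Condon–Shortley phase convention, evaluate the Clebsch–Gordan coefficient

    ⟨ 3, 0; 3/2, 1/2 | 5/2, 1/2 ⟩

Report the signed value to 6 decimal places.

−√(6/35) = -0.414039

j₁+j₂−J=2  J+j₁−j₂=4  J−j₁+j₂=1  j₁+j₂+J+1=8
(j₁±m₁, j₂±m₂, J±M) = (3,3,2,1,3,2)
P² = 216/35
sum k=1..2:
  [1] −1/4 = -1/4
  [2] +1/12 = 1/12
S = -1/6
C² = P²·S² = 6/35 ; C = -0.414039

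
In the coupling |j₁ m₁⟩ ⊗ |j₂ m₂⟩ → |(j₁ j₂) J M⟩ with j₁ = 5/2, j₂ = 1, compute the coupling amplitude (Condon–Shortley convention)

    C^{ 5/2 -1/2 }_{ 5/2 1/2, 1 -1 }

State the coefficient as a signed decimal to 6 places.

+0.717137

triangle: 1!·4!·1!/7! = 24/5040
(j±m)!: 3!·2!·0!·2!·2!·3! = 288
prefactor² = (2J+1)·Δ·N² = 288/35
  k=0: +1/(0!·1!·2!·0!·2!·1!) = 1/4
Σ = 1/4  ⇒  CG² = 288/35·1/4² = 18/35
CG = +√(18/35) = +0.717137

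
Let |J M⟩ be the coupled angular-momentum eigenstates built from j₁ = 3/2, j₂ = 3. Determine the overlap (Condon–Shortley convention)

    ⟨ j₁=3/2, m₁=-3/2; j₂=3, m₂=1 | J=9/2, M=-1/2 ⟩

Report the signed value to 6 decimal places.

triangle: 0!×3!×6!/10! = 4320/3628800
(j±m)!: 0!×3!×4!×2!×4!×5! = 829440
prefactor² = (2J+1)×Δ×N² = 69120/7
  k=0: +1/(0!×0!×3!×4!×0!×2!) = 1/288
Σ = 1/288  ⇒  CG² = 69120/7×1/288² = 5/42
CG = +√(5/42) = +0.345033

+0.345033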